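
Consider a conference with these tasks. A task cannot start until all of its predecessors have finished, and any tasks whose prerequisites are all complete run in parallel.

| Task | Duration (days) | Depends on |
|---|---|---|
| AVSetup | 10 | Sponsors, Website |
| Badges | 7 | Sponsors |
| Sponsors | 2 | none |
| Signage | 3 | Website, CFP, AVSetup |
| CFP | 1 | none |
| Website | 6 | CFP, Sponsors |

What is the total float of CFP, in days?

1

Sponsors→Website→AVSetup→Signage = 2+6+10+3 = 21 sets the makespan at 21 days.
CFP finishes as early as 1 and must finish by 2.
Slack of CFP = 1 − 0 = 1 day.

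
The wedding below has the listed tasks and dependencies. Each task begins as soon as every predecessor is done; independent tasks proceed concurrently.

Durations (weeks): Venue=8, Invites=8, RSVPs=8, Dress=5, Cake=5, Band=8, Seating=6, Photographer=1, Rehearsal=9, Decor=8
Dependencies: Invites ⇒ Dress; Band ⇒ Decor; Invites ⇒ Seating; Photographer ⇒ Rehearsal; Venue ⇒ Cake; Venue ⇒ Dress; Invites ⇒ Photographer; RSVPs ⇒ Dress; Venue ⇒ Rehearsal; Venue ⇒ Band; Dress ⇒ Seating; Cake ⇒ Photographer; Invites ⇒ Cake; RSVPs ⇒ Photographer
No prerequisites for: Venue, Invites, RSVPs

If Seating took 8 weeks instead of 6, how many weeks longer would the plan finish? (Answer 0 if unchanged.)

The binding path is Venue→Band→Decor = 8+8+8 = 24; finish at 24 weeks.
Seating has 5 weeks of float (longest path through it is 19).
No other chain overtakes it, so the finish is 24 weeks.
Change in finish: 24 − 24 = +0 weeks.

0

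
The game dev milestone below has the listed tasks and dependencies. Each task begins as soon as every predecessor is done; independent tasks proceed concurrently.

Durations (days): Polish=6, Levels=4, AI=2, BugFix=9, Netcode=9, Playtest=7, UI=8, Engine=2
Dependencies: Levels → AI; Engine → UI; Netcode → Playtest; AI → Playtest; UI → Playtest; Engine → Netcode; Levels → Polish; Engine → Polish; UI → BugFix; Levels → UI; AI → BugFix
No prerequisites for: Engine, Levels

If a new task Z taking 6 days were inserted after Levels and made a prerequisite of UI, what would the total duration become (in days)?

Originally the plan takes 21 days.
With Z inserted, UI now waits for max(Levels, Engine, Z).
New critical path: Levels→Z→UI→BugFix = 4+6+8+9 = 27 ⇒ 27 days.

27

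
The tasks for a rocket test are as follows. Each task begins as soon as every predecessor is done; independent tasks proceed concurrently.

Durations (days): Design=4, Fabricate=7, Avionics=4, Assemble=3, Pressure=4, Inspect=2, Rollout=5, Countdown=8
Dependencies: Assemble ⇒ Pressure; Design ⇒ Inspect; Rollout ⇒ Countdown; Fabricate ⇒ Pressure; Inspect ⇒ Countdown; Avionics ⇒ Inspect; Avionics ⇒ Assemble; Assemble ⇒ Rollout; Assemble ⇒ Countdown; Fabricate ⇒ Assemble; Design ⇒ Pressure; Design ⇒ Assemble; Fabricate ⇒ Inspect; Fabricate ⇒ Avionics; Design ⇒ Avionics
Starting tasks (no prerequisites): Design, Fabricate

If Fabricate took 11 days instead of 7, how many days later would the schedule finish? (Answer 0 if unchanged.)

4

Baseline: Fabricate→Avionics→Assemble→Rollout→Countdown = 7+4+3+5+8 = 27 → 27 days.
Fabricate lies on that path, so at 11 days the path becomes 31 days.
No other chain overtakes it, so the finish is 31 days.
Change in finish: 31 − 27 = +4 days.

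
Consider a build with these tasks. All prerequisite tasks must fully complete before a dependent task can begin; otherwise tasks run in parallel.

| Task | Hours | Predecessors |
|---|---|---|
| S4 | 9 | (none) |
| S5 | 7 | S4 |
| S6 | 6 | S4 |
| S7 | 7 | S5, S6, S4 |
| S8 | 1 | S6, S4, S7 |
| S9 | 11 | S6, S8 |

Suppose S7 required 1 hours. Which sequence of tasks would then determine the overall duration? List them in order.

S4, S5, S7, S8, S9

Baseline: S4→S5→S7→S8→S9 = 9+7+7+1+11 = 35 → 35 hours.
S7 is on the critical path; changing it to 1 makes that path 29 hours.
The critical path is still S4→S5→S7→S8→S9; finish is now 29 hours.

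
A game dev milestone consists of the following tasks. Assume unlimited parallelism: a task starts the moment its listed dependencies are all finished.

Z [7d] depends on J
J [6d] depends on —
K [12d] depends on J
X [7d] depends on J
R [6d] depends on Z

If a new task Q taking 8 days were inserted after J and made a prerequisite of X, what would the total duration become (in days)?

21

Originally the plan takes 19 days.
With Q inserted, X now waits for max(J, Q).
New critical path: J→Q→X = 6+8+7 = 21 ⇒ 21 days.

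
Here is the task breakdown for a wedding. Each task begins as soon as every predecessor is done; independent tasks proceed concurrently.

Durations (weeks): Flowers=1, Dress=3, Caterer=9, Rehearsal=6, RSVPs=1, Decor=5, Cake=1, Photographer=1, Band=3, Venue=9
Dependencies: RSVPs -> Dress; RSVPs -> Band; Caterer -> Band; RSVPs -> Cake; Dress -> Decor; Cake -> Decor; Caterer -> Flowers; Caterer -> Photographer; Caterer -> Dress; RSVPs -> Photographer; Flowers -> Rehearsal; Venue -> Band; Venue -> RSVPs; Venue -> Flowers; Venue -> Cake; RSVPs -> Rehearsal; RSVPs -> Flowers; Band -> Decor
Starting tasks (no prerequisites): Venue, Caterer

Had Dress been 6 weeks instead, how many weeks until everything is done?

Baseline: Venue→RSVPs→Dress→Decor = 9+1+3+5 = 18 → 18 weeks.
Since Dress is critical, the +3 change carries straight to that chain (now 21 weeks).
No other chain overtakes it, so the finish is 21 weeks.

21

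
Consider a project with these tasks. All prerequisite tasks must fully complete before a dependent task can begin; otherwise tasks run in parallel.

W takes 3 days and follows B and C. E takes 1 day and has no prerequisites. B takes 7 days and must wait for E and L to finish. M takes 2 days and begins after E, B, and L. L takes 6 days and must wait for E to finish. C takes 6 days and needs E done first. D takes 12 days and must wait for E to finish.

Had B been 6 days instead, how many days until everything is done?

The binding path is E→L→B→W = 1+6+7+3 = 17; finish at 17 days.
Since B is critical, the -1 change carries straight to that chain (now 16 days).
The critical path is still E→L→B→W; finish is now 16 days.

16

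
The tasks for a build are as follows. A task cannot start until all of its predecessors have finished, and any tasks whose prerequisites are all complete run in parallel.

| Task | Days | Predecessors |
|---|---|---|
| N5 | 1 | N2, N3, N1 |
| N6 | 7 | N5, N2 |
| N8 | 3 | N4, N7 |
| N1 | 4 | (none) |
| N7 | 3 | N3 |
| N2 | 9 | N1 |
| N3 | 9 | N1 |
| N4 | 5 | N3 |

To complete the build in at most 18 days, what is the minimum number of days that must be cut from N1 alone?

3

Current finish: 21 days; target: 18.
N1 is on every critical path, so each day cut from N1 cuts the finish by one (this holds down to a finish of 18).
Need 21 − 18 = 3 days off N1 → N1 becomes 1 day, finish becomes 18.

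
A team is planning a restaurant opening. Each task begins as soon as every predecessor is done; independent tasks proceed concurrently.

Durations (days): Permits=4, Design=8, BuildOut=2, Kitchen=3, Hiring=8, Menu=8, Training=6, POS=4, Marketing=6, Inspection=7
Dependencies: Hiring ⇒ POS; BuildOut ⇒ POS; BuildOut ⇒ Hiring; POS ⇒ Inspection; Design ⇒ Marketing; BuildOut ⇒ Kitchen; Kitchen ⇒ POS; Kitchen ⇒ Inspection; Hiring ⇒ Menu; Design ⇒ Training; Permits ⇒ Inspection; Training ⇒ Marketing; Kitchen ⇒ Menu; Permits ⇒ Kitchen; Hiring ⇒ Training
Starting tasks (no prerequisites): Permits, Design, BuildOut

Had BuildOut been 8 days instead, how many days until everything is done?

The binding path is BuildOut→Hiring→Training→Marketing = 2+8+6+6 = 22; finish at 22 days.
Since BuildOut is critical, the +6 change carries straight to that chain (now 28 days).
No other chain overtakes it, so the finish is 28 days.

28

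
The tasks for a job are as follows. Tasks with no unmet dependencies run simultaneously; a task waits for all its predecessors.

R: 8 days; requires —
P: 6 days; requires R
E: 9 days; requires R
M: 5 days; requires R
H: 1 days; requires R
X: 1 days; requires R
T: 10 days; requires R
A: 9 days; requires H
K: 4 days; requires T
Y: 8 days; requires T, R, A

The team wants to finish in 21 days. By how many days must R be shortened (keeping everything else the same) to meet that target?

5

Current finish: 26 days; target: 21.
R is on every critical path, so each day cut from R cuts the finish by one (this holds down to a finish of 19).
Need 26 − 21 = 5 days off R → R becomes 3 days, finish becomes 21.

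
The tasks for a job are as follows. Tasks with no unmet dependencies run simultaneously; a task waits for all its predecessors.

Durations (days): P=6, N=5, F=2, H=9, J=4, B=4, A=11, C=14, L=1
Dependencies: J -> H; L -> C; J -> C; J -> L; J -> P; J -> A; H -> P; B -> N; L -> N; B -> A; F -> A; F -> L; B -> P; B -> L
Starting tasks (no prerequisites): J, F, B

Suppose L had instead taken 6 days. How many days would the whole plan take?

As given, the longest chain is J→L→C = 4+1+14 = 19, so the finish is 19 days.
Since L is critical, the +5 change carries straight to that chain (now 24 days).
The critical path is still J→L→C; finish is now 24 days.

24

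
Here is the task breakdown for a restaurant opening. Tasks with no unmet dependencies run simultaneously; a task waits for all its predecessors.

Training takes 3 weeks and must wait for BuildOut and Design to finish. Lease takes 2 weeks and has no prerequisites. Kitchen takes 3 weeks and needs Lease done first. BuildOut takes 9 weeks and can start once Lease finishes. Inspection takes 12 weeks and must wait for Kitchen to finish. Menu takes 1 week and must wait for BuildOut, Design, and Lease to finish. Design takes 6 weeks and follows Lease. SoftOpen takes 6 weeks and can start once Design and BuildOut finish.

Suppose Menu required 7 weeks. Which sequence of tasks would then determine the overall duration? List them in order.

Critical path before the change: Lease→BuildOut→SoftOpen = 2+9+6 = 17 giving 17 weeks.
Menu has 5 weeks of float (longest path through it is 12).
New critical path: Lease→BuildOut→Menu = 2+9+7 = 18 ⇒ 18 weeks.

Lease, BuildOut, Menu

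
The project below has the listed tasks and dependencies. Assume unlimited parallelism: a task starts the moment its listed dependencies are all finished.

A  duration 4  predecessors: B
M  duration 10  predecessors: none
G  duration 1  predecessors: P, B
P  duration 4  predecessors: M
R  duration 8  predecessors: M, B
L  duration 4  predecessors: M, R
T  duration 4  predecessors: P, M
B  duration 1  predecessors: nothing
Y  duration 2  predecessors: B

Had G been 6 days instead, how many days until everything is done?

22

The binding path is M→R→L = 10+8+4 = 22; finish at 22 days.
G is off the critical path — its longest chain is 15 days, giving 7 of slack.
That remains the longest chain; total 22 days.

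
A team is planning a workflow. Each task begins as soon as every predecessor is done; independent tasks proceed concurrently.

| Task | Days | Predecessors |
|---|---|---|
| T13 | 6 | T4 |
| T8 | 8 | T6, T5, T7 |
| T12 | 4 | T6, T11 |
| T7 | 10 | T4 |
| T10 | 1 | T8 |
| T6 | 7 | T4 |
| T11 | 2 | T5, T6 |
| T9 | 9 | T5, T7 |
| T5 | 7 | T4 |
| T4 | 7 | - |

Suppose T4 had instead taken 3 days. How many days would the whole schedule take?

The binding path is T4→T7→T8→T10 = 7+10+8+1 = 26; finish at 26 days.
T4 is on the critical path; changing it to 3 makes that path 22 days.
The critical path is still T4→T7→T8→T10; finish is now 22 days.

22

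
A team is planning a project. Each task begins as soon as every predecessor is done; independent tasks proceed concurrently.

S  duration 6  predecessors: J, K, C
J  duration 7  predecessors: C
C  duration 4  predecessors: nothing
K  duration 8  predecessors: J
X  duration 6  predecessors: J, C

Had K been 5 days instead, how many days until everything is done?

22

Actual critical path: C→J→K→S = 4+7+8+6 = 25 ⇒ 25 days.
Since K is critical, the -3 change carries straight to that chain (now 22 days).
No other chain overtakes it, so the finish is 22 days.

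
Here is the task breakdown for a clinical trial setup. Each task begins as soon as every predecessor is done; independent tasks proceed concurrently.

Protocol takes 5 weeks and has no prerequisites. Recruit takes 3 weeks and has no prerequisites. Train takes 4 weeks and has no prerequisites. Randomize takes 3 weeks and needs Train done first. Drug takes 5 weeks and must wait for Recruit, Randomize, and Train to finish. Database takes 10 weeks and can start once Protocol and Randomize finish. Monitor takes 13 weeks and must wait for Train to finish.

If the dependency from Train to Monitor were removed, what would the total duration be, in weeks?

17

With the dependency in place, Train→Randomize→Database = 4+3+10 = 17 sets the finish at 17 weeks.
Without Train→Monitor, Monitor's earliest start moves from 4 to 0.
After: Train→Randomize→Database = 4+3+10 = 17 → 17 weeks.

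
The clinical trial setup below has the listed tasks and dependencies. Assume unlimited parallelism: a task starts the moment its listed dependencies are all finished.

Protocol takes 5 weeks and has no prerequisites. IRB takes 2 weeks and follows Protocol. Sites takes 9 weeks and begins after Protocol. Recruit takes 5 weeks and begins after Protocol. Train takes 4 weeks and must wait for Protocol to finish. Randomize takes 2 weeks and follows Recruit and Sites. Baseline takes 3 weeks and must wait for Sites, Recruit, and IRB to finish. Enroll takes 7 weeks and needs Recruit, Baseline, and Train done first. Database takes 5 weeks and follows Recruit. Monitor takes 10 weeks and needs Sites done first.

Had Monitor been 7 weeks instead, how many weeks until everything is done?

Baseline: Protocol→Sites→Monitor = 5+9+10 = 24 → 24 weeks.
Monitor lies on that path, so at 7 weeks the path becomes 21 weeks.
The binding chain switches to Protocol→Sites→Baseline→Enroll = 5+9+3+7 = 24; finish 24 weeks.

24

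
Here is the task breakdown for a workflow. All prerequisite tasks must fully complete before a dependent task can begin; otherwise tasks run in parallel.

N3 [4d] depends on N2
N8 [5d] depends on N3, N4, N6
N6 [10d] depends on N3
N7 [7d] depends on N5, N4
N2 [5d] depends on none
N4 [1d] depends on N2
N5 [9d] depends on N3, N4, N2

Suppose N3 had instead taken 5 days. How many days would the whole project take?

26

Actual critical path: N2→N3→N5→N7 = 5+4+9+7 = 25 ⇒ 25 days.
Since N3 is critical, the +1 change carries straight to that chain (now 26 days).
The critical path is still N2→N3→N5→N7; finish is now 26 days.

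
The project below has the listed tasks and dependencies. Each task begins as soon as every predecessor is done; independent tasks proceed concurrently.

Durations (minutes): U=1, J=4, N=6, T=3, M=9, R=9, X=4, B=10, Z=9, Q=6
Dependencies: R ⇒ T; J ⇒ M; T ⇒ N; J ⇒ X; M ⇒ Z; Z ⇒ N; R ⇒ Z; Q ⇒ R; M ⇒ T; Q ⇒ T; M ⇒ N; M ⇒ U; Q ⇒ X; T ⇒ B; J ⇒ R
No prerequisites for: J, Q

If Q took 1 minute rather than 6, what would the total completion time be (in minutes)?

The binding path is Q→R→Z→N = 6+9+9+6 = 30; finish at 30 minutes.
Q is on the critical path; changing it to 1 makes that path 25 minutes.
Now J→R→Z→N = 4+9+9+6 = 28 is longest, so the finish becomes 28 minutes.

28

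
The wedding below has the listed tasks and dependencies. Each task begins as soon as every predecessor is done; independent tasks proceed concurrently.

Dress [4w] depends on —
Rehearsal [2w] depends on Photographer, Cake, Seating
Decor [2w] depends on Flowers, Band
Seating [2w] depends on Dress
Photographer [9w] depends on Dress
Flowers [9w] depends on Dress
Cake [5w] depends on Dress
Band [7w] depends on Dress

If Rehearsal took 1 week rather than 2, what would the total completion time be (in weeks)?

As given, the longest chain is Dress→Photographer→Rehearsal = 4+9+2 = 15, so the finish is 15 weeks.
Rehearsal is on the critical path; changing it to 1 makes that path 14 weeks.
The binding chain switches to Dress→Flowers→Decor = 4+9+2 = 15; finish 15 weeks.

15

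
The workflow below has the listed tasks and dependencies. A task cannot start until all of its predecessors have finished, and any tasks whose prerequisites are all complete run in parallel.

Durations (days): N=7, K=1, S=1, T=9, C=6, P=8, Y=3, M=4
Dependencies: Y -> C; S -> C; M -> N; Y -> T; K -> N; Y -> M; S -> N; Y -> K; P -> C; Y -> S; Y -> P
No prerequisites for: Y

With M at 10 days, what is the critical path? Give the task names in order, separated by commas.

Y, M, N

As given, the longest chain is Y→P→C = 3+8+6 = 17, so the finish is 17 days.
The longest path through M is only 14 days, so M has float 3.
Now Y→M→N = 3+10+7 = 20 is longest, so the finish becomes 20 days.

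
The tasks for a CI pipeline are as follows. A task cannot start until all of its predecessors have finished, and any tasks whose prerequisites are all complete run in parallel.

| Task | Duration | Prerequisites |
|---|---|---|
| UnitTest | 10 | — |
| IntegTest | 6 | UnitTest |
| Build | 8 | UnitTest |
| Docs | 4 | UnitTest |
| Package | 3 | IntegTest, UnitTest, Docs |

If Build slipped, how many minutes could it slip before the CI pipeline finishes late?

Critical path: UnitTest→IntegTest→Package = 10+6+3 = 19, so the finish is 19 minutes.
Longest path through Build: 18 minutes (earliest finish 18, latest finish 19).
Slack of Build = 11 − 10 = 1 minute.

1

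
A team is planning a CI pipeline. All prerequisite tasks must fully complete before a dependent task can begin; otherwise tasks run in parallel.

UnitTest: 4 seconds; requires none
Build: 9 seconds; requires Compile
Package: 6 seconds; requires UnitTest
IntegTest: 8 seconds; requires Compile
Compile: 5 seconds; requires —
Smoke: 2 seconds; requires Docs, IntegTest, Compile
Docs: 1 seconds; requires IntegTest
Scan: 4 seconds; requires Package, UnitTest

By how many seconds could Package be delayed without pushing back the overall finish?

Compile→IntegTest→Docs→Smoke = 5+8+1+2 = 16 sets the makespan at 16 seconds.
The longest chain containing Package totals 14 seconds.
So Package can slip 12 − 10 = 2 seconds.

2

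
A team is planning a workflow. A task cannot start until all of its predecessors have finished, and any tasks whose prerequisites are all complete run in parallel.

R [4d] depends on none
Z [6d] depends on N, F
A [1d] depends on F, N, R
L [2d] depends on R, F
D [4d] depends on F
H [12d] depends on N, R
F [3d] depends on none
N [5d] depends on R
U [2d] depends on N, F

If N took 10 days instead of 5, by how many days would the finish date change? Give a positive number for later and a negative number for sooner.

5

Critical path before the change: R→N→H = 4+5+12 = 21 giving 21 days.
N lies on that path, so at 10 days the path becomes 26 days.
No other chain overtakes it, so the finish is 26 days.
Change in finish: 26 − 21 = +5 days.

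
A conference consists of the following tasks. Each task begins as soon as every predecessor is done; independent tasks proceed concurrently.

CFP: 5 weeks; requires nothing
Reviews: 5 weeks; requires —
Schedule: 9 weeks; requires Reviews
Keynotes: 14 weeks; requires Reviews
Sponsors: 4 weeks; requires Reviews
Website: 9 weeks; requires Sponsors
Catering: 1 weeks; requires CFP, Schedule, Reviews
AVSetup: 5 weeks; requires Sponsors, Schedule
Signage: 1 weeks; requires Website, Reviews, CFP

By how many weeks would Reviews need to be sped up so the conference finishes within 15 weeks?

4

Current finish: 19 weeks; target: 15.
Reviews is on every critical path, so each week cut from Reviews cuts the finish by one (this holds down to a finish of 15).
Need 19 − 15 = 4 weeks off Reviews → Reviews becomes 1 week, finish becomes 15.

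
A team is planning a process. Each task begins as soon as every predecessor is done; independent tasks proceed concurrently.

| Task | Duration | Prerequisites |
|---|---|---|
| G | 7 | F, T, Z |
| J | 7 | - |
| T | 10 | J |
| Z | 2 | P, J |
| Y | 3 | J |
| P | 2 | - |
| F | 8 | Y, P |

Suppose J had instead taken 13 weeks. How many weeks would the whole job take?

Actual critical path: J→Y→F→G = 7+3+8+7 = 25 ⇒ 25 weeks.
J lies on that path, so at 13 weeks the path becomes 31 weeks.
No other chain overtakes it, so the finish is 31 weeks.

31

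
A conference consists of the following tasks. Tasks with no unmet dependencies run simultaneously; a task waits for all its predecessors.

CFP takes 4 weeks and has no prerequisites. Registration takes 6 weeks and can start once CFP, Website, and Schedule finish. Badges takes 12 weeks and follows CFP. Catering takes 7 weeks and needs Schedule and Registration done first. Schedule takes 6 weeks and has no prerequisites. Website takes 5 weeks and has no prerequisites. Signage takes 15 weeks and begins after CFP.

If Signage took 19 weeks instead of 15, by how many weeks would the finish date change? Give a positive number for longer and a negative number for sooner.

4

Critical path before the change: CFP→Signage = 4+15 = 19 giving 19 weeks.
Signage is on the critical path; changing it to 19 makes that path 23 weeks.
No other chain overtakes it, so the finish is 23 weeks.
Change in finish: 23 − 19 = +4 weeks.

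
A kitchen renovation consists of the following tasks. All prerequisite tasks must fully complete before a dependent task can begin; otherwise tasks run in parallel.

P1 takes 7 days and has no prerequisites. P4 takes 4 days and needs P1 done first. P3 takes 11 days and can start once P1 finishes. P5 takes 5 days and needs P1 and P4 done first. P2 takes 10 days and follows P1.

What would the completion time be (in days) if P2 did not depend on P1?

18

Before: longest chain P1→P3 = 7+11 = 18, finish 18.
Without P1→P2, P2's earliest start moves from 7 to 0.
New critical path: P1→P3 = 7+11 = 18 ⇒ 18 days.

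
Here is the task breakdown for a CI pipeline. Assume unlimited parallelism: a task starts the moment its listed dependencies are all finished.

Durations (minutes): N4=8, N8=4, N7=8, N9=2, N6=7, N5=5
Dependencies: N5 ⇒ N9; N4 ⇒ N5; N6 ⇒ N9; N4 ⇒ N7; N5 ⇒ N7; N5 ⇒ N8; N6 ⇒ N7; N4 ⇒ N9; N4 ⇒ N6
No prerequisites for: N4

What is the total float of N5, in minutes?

2

The longest chain is N4→N6→N7 = 8+7+8 = 23; overall finish 23 minutes.
The longest chain containing N5 totals 21 minutes.
So N5 can slip 15 − 13 = 2 minutes.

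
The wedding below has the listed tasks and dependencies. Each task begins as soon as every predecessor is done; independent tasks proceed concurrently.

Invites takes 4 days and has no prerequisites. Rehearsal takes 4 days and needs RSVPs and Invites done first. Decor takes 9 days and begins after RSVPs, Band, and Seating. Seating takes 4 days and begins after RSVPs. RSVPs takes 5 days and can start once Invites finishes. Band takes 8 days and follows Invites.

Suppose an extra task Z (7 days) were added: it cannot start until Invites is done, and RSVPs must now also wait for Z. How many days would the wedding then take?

29

Originally the wedding takes 22 days.
With Z inserted, RSVPs now waits for max(Invites, Z).
New critical path: Invites→Z→RSVPs→Seating→Decor = 4+7+5+4+9 = 29 ⇒ 29 days.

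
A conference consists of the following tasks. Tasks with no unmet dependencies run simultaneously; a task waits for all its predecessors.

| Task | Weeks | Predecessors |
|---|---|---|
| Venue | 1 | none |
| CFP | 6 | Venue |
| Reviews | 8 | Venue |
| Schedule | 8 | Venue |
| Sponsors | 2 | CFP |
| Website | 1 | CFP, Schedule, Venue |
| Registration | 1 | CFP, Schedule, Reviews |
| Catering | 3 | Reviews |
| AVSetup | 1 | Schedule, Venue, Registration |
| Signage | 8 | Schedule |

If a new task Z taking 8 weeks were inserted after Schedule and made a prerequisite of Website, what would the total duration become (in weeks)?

Originally the job takes 17 weeks.
With Z inserted, Website now waits for max(CFP, Schedule, Venue, Z).
New critical path: Venue→Schedule→Z→Website = 1+8+8+1 = 18 ⇒ 18 weeks.

18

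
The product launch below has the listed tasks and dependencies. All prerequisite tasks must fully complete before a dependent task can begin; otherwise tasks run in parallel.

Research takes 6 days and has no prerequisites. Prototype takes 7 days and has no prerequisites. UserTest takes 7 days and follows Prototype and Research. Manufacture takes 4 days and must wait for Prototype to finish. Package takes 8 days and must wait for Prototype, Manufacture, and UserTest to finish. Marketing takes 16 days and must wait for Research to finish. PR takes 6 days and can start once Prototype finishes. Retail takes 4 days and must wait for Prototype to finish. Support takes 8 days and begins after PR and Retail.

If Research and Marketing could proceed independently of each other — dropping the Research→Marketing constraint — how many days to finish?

22

Original critical path: Research→Marketing = 6+16 = 22 ⇒ 22 days.
Without Research→Marketing, Marketing's earliest start moves from 6 to 0.
New critical path: Prototype→UserTest→Package = 7+7+8 = 22 ⇒ 22 days.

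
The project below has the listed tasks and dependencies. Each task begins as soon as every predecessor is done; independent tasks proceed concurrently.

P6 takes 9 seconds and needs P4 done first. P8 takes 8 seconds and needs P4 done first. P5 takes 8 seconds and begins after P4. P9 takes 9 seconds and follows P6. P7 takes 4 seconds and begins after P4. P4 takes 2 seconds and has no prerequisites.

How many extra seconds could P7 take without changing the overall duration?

14

Critical path: P4→P6→P9 = 2+9+9 = 20, so the finish is 20 seconds.
Longest path through P7: 6 seconds (earliest finish 6, latest finish 20).
Float = 20 − 6 = 14.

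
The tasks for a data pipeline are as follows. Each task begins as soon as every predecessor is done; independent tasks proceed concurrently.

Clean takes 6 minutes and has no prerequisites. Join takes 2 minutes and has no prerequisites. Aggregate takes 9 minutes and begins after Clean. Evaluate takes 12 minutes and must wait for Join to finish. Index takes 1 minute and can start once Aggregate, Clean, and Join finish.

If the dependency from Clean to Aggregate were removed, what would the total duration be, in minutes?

14

With the dependency in place, Clean→Aggregate→Index = 6+9+1 = 16 sets the finish at 16 minutes.
Without Clean→Aggregate, Aggregate's earliest start moves from 6 to 0.
New critical path: Join→Evaluate = 2+12 = 14 ⇒ 14 minutes.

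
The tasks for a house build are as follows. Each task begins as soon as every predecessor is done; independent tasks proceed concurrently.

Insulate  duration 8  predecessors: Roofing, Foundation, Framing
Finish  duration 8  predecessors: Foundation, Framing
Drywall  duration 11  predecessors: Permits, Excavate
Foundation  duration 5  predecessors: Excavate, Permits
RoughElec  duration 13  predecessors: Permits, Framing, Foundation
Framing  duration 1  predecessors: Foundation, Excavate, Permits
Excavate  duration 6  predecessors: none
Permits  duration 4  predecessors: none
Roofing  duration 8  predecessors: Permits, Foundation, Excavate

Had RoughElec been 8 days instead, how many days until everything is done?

27

Critical path before the change: Excavate→Foundation→Roofing→Insulate = 6+5+8+8 = 27 giving 27 days.
RoughElec is off the critical path — its longest chain is 25 days, giving 2 of slack.
That remains the longest chain; total 27 days.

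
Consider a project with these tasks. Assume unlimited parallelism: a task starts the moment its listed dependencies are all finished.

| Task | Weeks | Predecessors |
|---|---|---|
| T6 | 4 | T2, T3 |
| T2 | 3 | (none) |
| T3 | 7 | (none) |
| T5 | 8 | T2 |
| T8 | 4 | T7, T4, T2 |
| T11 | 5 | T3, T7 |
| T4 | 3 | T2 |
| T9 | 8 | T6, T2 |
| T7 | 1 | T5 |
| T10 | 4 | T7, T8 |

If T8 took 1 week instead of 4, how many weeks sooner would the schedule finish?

1

As given, the longest chain is T2→T5→T7→T8→T10 = 3+8+1+4+4 = 20, so the finish is 20 weeks.
T8 is on the critical path; changing it to 1 makes that path 17 weeks.
The binding chain switches to T3→T6→T9 = 7+4+8 = 19; finish 19 weeks.
Change in finish: 19 − 20 = -1 weeks.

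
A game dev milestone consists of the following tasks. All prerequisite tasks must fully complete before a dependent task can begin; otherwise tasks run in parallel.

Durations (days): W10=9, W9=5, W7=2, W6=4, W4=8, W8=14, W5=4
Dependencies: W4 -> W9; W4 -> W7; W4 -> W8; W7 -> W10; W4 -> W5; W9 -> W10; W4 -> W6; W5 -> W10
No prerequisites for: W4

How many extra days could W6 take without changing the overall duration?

Critical path: W4→W8 = 8+14 = 22, so the finish is 22 days.
W6 finishes as early as 12 and must finish by 22.
Slack of W6 = 18 − 8 = 10 days.

10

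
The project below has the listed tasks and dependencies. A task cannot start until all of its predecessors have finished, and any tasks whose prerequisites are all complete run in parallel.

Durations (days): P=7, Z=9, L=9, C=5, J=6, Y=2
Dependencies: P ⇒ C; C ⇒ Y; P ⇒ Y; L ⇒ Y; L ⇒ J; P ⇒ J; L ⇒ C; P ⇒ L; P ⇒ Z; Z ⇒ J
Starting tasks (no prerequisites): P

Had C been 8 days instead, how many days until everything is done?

26

Critical path before the change: P→L→C→Y = 7+9+5+2 = 23 giving 23 days.
C is on the critical path; changing it to 8 makes that path 26 days.
That remains the longest chain; total 26 days.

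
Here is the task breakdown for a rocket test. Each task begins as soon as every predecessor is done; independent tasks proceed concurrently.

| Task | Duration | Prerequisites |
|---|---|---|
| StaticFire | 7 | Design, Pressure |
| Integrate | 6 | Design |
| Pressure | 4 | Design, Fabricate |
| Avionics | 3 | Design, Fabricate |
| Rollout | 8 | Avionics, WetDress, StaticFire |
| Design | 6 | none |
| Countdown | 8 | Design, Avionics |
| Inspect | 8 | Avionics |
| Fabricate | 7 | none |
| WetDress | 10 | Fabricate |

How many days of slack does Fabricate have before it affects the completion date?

Fabricate→Pressure→StaticFire→Rollout = 7+4+7+8 = 26 sets the makespan at 26 days.
Longest path through Fabricate: 26 days (earliest finish 7, latest finish 7).
Slack of Fabricate = 0 − 0 = 0 days.

0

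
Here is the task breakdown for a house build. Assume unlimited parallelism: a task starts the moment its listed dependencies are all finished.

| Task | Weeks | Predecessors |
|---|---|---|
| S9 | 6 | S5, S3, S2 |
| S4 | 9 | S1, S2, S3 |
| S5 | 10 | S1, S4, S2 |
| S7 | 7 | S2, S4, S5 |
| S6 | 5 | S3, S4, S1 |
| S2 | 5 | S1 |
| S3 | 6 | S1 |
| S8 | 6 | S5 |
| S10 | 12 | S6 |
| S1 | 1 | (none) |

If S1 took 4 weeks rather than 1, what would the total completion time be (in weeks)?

36

The binding path is S1→S3→S4→S5→S7 = 1+6+9+10+7 = 33; finish at 33 weeks.
Since S1 is critical, the +3 change carries straight to that chain (now 36 weeks).
That remains the longest chain; total 36 weeks.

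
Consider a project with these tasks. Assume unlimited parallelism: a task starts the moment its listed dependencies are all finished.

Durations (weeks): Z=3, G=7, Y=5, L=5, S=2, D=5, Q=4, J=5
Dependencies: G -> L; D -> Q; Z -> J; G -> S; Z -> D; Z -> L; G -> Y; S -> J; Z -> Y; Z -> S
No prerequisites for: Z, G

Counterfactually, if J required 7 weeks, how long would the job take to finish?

16

Actual critical path: G→S→J = 7+2+5 = 14 ⇒ 14 weeks.
J is on the critical path; changing it to 7 makes that path 16 weeks.
That remains the longest chain; total 16 weeks.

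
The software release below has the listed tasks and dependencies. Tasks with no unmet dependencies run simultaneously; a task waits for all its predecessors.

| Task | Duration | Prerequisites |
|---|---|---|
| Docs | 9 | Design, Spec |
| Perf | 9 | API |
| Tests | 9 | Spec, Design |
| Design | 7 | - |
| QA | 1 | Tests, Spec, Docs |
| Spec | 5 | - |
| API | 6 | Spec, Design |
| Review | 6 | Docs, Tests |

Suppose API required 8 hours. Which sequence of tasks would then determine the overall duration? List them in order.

Critical path before the change: Design→API→Perf = 7+6+9 = 22 giving 22 hours.
API is on the critical path; changing it to 8 makes that path 24 hours.
No other chain overtakes it, so the finish is 24 hours.

Design, API, Perf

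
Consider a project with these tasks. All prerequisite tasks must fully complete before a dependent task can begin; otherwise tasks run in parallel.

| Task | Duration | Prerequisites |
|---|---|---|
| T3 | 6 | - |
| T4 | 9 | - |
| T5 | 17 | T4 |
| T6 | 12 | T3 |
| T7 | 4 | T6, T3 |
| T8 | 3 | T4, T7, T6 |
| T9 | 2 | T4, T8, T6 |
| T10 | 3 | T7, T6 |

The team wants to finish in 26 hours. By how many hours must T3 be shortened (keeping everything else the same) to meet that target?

1

Current finish: 27 hours; target: 26.
T3 is on every critical path, so each hour cut from T3 cuts the finish by one (this holds down to a finish of 26).
Need 27 − 26 = 1 hour off T3 → T3 becomes 5 hours, finish becomes 26.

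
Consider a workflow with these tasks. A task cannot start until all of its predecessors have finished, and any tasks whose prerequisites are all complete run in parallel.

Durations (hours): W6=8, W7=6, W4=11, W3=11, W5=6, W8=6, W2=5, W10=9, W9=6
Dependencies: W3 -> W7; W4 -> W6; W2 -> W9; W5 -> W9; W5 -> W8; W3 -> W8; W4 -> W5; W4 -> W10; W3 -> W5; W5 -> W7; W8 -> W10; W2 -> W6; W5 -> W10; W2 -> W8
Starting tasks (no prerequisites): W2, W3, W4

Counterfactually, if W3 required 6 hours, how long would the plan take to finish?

As given, the longest chain is W3→W5→W8→W10 = 11+6+6+9 = 32, so the finish is 32 hours.
W3 is on the critical path; changing it to 6 makes that path 27 hours.
Now W4→W5→W8→W10 = 11+6+6+9 = 32 is longest, so the finish becomes 32 hours.

32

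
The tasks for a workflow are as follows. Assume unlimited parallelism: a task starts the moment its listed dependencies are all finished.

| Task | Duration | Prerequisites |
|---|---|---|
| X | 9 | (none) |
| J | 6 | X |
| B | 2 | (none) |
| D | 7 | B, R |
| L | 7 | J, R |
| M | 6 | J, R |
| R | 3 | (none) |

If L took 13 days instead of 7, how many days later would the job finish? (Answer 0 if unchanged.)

6

As given, the longest chain is X→J→L = 9+6+7 = 22, so the finish is 22 days.
Since L is critical, the +6 change carries straight to that chain (now 28 days).
The critical path is still X→J→L; finish is now 28 days.
Change in finish: 28 − 22 = +6 days.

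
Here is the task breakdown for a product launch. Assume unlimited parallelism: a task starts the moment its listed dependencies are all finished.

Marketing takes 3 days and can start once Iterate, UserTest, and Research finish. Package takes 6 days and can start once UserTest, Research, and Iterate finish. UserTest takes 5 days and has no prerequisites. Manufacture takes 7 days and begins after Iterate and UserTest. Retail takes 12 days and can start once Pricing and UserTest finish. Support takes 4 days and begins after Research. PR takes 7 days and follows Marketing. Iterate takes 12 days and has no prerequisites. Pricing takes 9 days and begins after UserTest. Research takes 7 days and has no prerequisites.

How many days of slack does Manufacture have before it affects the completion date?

7

The longest chain is UserTest→Pricing→Retail = 5+9+12 = 26; overall finish 26 days.
Longest path through Manufacture: 19 days (earliest finish 19, latest finish 26).
Float = 26 − 19 = 7.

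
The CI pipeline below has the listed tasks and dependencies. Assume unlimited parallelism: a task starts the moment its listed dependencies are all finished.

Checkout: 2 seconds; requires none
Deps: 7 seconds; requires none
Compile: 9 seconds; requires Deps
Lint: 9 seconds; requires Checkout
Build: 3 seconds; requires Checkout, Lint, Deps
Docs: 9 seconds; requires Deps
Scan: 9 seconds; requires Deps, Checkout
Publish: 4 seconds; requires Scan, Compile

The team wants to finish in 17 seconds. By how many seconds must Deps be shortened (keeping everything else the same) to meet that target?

Current finish: 20 seconds; target: 17.
Deps is on every critical path, so each second cut from Deps cuts the finish by one (this holds down to a finish of 15).
Need 20 − 17 = 3 seconds off Deps → Deps becomes 4 seconds, finish becomes 17.

3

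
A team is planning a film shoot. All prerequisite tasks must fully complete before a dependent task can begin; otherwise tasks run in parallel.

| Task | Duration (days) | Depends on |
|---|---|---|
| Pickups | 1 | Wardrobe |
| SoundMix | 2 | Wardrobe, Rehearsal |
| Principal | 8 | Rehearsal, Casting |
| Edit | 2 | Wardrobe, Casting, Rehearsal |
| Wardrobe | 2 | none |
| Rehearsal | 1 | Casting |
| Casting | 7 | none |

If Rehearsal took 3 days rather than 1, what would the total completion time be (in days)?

18

Critical path before the change: Casting→Rehearsal→Principal = 7+1+8 = 16 giving 16 days.
Rehearsal lies on that path, so at 3 days the path becomes 18 days.
The critical path is still Casting→Rehearsal→Principal; finish is now 18 days.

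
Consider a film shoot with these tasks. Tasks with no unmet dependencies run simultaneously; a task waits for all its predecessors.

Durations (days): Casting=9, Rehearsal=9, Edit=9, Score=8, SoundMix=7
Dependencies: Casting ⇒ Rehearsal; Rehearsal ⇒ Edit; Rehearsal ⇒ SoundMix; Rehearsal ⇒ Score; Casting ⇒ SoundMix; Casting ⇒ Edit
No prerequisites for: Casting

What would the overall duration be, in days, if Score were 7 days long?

27

Baseline: Casting→Rehearsal→Edit = 9+9+9 = 27 → 27 days.
Score is off the critical path — its longest chain is 26 days, giving 1 of slack.
The critical path is still Casting→Rehearsal→Edit; finish is now 27 days.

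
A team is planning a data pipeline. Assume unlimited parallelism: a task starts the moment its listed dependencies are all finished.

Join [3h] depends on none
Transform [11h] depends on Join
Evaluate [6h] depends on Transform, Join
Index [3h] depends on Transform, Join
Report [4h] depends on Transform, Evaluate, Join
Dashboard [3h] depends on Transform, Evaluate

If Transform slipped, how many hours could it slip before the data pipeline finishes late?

0

The longest chain is Join→Transform→Evaluate→Report = 3+11+6+4 = 24; overall finish 24 hours.
Transform finishes as early as 14 and must finish by 14.
Slack of Transform = 3 − 3 = 0 hours.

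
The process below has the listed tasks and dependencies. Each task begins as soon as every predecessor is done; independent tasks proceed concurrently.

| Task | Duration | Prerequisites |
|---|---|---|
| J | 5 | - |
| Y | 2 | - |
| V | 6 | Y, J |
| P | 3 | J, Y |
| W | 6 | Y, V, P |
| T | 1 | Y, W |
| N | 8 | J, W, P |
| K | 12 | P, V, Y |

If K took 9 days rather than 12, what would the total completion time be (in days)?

25

The binding path is J→V→W→N = 5+6+6+8 = 25; finish at 25 days.
K has 2 days of float (longest path through it is 23).
No other chain overtakes it, so the finish is 25 days.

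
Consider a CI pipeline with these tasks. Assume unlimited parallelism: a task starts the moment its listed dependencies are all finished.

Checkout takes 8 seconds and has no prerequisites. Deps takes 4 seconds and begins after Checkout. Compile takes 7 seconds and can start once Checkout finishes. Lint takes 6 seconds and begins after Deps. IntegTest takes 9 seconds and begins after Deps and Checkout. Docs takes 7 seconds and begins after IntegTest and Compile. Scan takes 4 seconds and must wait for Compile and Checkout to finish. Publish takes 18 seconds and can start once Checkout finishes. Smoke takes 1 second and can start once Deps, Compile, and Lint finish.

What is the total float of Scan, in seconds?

9

Critical path: Checkout→Deps→IntegTest→Docs = 8+4+9+7 = 28, so the finish is 28 seconds.
The longest chain containing Scan totals 19 seconds.
Slack of Scan = 24 − 15 = 9 seconds.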